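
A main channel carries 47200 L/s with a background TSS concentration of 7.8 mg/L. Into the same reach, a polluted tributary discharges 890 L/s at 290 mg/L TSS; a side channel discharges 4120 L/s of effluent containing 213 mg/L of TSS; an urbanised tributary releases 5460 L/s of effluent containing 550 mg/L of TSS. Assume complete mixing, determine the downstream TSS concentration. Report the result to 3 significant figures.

78.1 mg/L

Mass balance: C = (47200·7.800 + 890.0·290.0 + 4120·213.0 + 5460·550.0) / 57670 = 4507000/57670 = 78.15 mg/L.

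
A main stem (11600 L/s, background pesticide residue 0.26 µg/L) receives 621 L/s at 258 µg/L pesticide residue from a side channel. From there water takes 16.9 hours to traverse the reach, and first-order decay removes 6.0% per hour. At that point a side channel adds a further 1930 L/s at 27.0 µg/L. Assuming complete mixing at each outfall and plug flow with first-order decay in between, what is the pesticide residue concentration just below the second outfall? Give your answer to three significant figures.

Mixed concentration C = ΣQC/ΣQ = (11600·0.2600 + 621.0·258.0) / 12220 = 163200/12220 = 13.36 µg/L; combined flow 12220 L/s.
6.0%/h lost → k = −ln(1 − 0.06) = 0.06188 h⁻¹.
Decay over the reach: 13.36·exp(−kt) = 13.36·0.3514 = 4.694 µg/L.
At the second outfall, C = (12220·4.694 + 1930·27.00) / (12220 + 1930) = 7.736 µg/L.

7.74 µg/L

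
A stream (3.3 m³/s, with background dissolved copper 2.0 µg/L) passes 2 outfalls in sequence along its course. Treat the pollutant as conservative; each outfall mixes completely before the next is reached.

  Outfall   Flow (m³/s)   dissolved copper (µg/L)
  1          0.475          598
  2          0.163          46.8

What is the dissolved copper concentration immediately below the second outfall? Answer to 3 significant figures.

Below outfall 1: Q → 3.775 m³/s, C = (3.300·2.000 + 0.4750·598.0)/3.775 = 76.99 µg/L.
Below outfall 2: Q → 3.938 m³/s, C = (3.775·76.99 + 0.1630·46.80)/3.938 = 75.74 µg/L.

75.7 µg/L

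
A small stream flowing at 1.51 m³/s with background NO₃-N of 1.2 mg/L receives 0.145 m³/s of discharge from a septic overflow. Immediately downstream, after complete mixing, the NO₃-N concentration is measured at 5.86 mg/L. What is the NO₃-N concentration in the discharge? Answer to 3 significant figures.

54.4 mg/L

Mass balance: 1.510·1.200 + 0.1450·Cₑ = 1.655·5.860
→ Cₑ = (1.655·5.860 − 1.510·1.200) / 0.1450 = 54.39 mg/L.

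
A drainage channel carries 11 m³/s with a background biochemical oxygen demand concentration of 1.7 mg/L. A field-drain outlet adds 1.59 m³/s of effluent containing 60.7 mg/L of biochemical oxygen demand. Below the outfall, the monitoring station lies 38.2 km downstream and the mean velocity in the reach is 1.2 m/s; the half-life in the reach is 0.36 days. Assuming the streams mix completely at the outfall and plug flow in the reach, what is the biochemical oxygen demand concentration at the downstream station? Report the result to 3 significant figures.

Flow-weighted average: C = (11.00·1.700 + 1.590·60.70) / 12.59 = 115.2/12.59 = 9.151 mg/L.
Travel time t = 38.2·1000 / 1.2 = 31830 s = 8.843 h.
Half-life 0.36 d → k = ln 2 / 0.36 = 1.925 d⁻¹.
Decay over the reach: 9.151·exp(−kt) = 9.151·0.4919 = 4.502 mg/L.

4.50 mg/L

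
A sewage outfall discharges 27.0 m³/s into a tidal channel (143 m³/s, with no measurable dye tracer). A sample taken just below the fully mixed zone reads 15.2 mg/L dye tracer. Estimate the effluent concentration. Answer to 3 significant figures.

Mass balance: 143.0·0 + 27.00·Cₑ = 170.0·15.20
→ Cₑ = (170.0·15.20 − 143.0·0) / 27.00 = 95.70 mg/L.

95.7 mg/L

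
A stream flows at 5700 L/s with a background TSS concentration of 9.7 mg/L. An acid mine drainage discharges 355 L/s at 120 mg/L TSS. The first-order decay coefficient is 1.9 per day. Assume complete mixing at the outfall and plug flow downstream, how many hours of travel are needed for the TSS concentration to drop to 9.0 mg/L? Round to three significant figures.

7.40 h

After mixing, C = (5700·9.700 + 355.0·120.0) / 6055 = 97890/6055 = 16.17 mg/L.
16.17·exp(−k·t) = 9.0 → t = ln(16.17/9.0)/k = 26640 s = 7.399 h.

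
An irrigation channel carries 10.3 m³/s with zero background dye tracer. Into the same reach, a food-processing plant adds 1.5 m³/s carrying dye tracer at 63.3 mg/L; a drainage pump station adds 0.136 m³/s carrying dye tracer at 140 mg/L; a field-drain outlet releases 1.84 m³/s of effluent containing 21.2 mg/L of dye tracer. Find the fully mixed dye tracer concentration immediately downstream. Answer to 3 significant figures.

11.1 mg/L

Mass balance: C = (10.30·0 + 1.500·63.30 + 0.1360·140.0 + 1.840·21.20) / 13.78 = 153.0/13.78 = 11.11 mg/L.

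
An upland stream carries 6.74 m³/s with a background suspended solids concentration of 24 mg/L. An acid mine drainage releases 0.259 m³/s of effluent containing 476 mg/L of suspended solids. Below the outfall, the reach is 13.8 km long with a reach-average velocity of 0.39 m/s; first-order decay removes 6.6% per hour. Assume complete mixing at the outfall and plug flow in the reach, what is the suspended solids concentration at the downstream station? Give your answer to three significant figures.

20.8 mg/L

After mixing, C = (6.740·24.00 + 0.2590·476.0) / 6.999 = 285.0/6.999 = 40.73 mg/L.
Travel time t = 13.8·1000 / 0.39 = 35380 s = 9.829 h.
6.6%/h lost → k = −ln(1 − 0.066) = 0.06828 h⁻¹.
Applying C = C₀e^(−kt): 40.73 × 0.5111 = 20.82 mg/L.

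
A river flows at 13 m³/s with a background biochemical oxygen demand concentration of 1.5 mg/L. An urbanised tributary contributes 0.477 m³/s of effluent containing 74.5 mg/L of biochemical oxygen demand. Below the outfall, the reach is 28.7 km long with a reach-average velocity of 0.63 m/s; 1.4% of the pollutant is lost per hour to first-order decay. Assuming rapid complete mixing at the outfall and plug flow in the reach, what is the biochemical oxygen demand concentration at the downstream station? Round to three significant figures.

Conservation of mass: C = (13.00·1.500 + 0.4770·74.50) / 13.48 = 55.04/13.48 = 4.084 mg/L.
Travel time t = 28.7·1000 / 0.63 = 45560 s = 12.65 h.
1.4%/h lost → k = −ln(1 − 0.014) = 0.01410 h⁻¹.
After decay, C = 4.084 × e^(−kt) = 4.084 × 0.8366 = 3.416 mg/L.

3.42 mg/L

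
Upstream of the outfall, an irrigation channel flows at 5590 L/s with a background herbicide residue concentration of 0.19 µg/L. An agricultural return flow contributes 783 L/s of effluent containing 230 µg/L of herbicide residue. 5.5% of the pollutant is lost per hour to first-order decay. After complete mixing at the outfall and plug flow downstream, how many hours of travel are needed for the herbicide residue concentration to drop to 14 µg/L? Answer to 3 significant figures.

12.5 h

Mass balance: C = (5590·0.1900 + 783.0·230.0) / 6373 = 181200/6373 = 28.42 µg/L.
5.5%/h lost → k = −ln(1 − 0.055) = 0.05657 h⁻¹.
28.42·exp(−k·t) = 14 → t = ln(28.42/14)/k = 45070 s = 12.52 h.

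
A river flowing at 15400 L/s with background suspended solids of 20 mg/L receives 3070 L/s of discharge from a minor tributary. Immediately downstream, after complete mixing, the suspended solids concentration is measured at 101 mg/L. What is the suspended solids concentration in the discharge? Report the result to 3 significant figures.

Mass balance: 15400·20.00 + 3070·Cₑ = 18470·101.0
→ Cₑ = (18470·101.0 − 15400·20.00) / 3070 = 507.3 mg/L.

507 mg/L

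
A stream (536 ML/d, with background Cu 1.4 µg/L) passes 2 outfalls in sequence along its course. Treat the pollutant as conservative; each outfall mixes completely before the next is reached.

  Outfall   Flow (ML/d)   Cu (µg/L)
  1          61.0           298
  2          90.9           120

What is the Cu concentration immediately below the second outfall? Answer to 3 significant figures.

43.4 µg/L

Outfall 1: combined Q = 597.0 ML/d; C = (536.0·1.400 + 61.00·298.0)/597.0 = 31.71 µg/L.
Outfall 2: combined Q = 687.9 ML/d; C = (597.0·31.71 + 90.90·120.0)/687.9 = 43.37 µg/L.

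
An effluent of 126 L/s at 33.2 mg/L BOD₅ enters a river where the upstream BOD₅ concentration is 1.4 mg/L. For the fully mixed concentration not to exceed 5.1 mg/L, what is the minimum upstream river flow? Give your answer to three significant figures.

957 L/s

Set C_mix = 5.1: (Q·1.400 + 126.0·33.20) / (Q + 126.0) = 5.1
→ Q = 126.0·(33.20 − 5.1)/(5.1 − 1.400) = 956.9 L/s.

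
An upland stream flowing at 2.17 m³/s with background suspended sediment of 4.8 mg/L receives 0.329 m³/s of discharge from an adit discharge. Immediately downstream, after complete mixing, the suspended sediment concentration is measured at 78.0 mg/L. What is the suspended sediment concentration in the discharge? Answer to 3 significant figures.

561 mg/L

Mass balance: 2.170·4.800 + 0.3290·Cₑ = 2.499·78.00
→ Cₑ = (2.499·78.00 − 2.170·4.800) / 0.3290 = 560.8 mg/L.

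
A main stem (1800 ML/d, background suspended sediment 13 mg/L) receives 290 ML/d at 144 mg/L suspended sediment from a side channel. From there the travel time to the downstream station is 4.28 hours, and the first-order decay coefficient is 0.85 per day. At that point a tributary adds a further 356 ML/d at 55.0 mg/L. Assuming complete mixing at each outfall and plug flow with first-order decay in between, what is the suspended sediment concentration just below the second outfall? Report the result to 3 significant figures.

Mixed concentration C = ΣQC/ΣQ = (1800·13.00 + 290.0·144.0) / 2090 = 65160/2090 = 31.18 mg/L; combined flow 2090 ML/d.
First-order decay: C = 31.18·exp(−k·t) = 31.18·0.8593 = 26.79 mg/L.
Second outfall: C = (2090·26.79 + 356.0·55.00)/2446 = 30.90 mg/L.

30.9 mg/L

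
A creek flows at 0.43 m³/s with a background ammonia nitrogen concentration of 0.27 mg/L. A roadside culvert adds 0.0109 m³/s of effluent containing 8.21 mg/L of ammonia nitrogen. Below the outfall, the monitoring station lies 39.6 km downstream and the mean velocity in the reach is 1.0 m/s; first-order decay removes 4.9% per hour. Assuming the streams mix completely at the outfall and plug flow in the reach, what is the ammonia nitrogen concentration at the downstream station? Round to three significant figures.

Conservation of mass: C = (0.4300·0.2700 + 0.01090·8.210) / 0.4409 = 0.2056/0.4409 = 0.4663 mg/L.
Travel time t = 39.6·1000 / 1.0 = 39600 s = 11.00 h.
4.9%/h lost → k = −ln(1 − 0.049) = 0.05024 h⁻¹.
Decay over the reach: 0.4663·exp(−kt) = 0.4663·0.5754 = 0.2683 mg/L.

0.268 mg/L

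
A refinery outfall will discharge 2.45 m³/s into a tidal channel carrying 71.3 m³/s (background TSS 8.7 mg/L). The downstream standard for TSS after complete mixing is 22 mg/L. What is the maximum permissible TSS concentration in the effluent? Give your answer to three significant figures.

At the limit, (Qr·Cr + Qe·Cₑ)/(Qr + Qe) = 22:
Cₑ = (73.75·22 − 71.30·8.700) / 2.450 = 409.1 mg/L.

409 mg/L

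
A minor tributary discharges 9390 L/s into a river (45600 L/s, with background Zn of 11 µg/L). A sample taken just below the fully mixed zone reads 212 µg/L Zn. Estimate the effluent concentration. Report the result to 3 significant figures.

Mass balance: 45600·11.00 + 9390·Cₑ = 54990·212.0
→ Cₑ = (54990·212.0 − 45600·11.00) / 9390 = 1188 µg/L.

1190 µg/L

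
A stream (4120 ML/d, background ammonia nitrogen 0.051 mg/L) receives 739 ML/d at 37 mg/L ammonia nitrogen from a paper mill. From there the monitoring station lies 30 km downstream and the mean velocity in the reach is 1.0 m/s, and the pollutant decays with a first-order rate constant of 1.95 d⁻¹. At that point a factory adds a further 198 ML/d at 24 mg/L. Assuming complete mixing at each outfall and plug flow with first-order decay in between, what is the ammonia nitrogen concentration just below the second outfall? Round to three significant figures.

3.71 mg/L

Flow-weighted average: C = (4120·0.05100 + 739.0·37.00) / 4859 = 27550/4859 = 5.671 mg/L; combined flow 4859 ML/d.
Travel time t = 30·1000 / 1.0 = 30000 s = 8.333 h.
Applying C = C₀e^(−kt): 5.671 × 0.5081 = 2.881 mg/L.
Second outfall: C = (4859·2.881 + 198.0·24.00)/5057 = 3.708 mg/L.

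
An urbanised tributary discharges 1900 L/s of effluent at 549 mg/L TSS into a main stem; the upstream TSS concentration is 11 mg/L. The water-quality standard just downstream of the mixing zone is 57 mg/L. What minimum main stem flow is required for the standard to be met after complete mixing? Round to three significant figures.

20300 L/s

Set C_mix = 57: (Q·11.00 + 1900·549.0) / (Q + 1900) = 57
→ Q = 1900·(549.0 − 57)/(57 − 11.00) = 20320 L/s.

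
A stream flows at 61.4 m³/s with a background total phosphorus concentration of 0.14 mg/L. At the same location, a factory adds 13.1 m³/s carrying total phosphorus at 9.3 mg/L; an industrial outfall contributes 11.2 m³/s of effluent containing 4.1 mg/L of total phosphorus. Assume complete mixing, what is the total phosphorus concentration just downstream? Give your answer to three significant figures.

2.06 mg/L

Conservation of mass: C = (61.40·0.1400 + 13.10·9.300 + 11.20·4.100) / 85.70 = 176.3/85.70 = 2.058 mg/L.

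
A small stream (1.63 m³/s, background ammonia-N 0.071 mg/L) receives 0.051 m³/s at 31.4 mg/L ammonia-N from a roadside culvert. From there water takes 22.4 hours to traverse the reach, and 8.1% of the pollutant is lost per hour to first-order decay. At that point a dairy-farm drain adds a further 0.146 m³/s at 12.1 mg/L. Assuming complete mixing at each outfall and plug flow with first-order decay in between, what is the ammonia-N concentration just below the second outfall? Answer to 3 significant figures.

1.11 mg/L

Mass balance: C = (1.630·0.07100 + 0.05100·31.40) / 1.681 = 1.717/1.681 = 1.021 mg/L; combined flow 1.681 m³/s.
8.1%/h lost → k = −ln(1 − 0.081) = 0.08447 h⁻¹.
After decay, C = 1.021 × e^(−kt) = 1.021 × 0.1508 = 0.1540 mg/L.
Second outfall: C = (1.681·0.1540 + 0.1460·12.10)/1.827 = 1.109 mg/L.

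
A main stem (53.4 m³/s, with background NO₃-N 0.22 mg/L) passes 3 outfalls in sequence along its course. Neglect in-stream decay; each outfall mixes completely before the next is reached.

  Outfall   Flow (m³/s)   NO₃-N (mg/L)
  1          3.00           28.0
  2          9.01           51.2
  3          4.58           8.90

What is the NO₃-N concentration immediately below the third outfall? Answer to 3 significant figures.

8.54 mg/L

Outfall 1: combined Q = 56.40 m³/s; C = (53.40·0.2200 + 3.000·28.00)/56.40 = 1.698 mg/L.
Outfall 2: combined Q = 65.41 m³/s; C = (56.40·1.698 + 9.010·51.20)/65.41 = 8.516 mg/L.
Outfall 3: combined Q = 69.99 m³/s; C = (65.41·8.516 + 4.580·8.900)/69.99 = 8.542 mg/L.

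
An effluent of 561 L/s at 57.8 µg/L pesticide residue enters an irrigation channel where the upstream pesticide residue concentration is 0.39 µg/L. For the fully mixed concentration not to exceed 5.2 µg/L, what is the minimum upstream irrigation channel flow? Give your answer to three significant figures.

6130 L/s

Set C_mix = 5.2: (Q·0.3900 + 561.0·57.80) / (Q + 561.0) = 5.2
→ Q = 561.0·(57.80 − 5.2)/(5.2 − 0.3900) = 6135 L/s.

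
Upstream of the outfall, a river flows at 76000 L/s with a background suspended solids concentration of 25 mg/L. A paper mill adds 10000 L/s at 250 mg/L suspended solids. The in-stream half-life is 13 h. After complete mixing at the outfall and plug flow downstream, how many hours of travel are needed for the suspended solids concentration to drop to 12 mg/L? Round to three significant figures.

Flow-weighted average: C = (76000·25.00 + 10000·250.0) / 86000 = 4400000/86000 = 51.16 mg/L.
Half-life 13 h → k = ln 2 / 13 = 0.05332 h⁻¹ = 1.280 d⁻¹.
51.16·exp(−k·t) = 12 → t = ln(51.16/12)/k = 97910 s = 27.20 h.

27.2 h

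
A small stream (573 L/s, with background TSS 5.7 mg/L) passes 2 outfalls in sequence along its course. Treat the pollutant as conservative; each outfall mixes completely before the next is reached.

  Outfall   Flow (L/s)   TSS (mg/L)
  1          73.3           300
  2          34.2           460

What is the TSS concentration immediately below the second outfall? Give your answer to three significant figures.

After outfall 1: Q = 573.0 + 73.30 = 646.3 L/s; C = (573.0·5.700 + 73.30·300.0)/646.3 = 39.08 mg/L.
After outfall 2: Q = 646.3 + 34.20 = 680.5 L/s; C = (646.3·39.08 + 34.20·460.0)/680.5 = 60.23 mg/L.

60.2 mg/L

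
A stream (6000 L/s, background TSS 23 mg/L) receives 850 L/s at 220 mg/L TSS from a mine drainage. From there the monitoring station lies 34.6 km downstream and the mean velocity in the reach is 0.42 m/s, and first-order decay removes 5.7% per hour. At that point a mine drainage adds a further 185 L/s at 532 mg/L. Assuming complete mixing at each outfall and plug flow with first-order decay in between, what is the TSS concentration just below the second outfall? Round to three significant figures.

Flow-weighted average: C = (6000·23.00 + 850.0·220.0) / 6850 = 325000/6850 = 47.45 mg/L; combined flow 6850 L/s.
Travel time t = 34.6·1000 / 0.42 = 82380 s = 22.88 h.
5.7%/h lost → k = −ln(1 − 0.057) = 0.05869 h⁻¹.
First-order decay: C = 47.45·exp(−k·t) = 47.45·0.2611 = 12.39 mg/L.
At the second outfall, C = (6850·12.39 + 185.0·532.0) / (6850 + 185.0) = 26.05 mg/L.

26.1 mg/L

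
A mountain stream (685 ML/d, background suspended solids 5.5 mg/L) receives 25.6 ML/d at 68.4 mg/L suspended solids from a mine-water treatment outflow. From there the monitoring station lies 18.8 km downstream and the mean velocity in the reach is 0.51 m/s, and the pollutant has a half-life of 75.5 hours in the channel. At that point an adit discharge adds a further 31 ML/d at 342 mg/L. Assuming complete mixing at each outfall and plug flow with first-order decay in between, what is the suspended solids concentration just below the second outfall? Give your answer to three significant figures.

Mixed concentration C = ΣQC/ΣQ = (685.0·5.500 + 25.60·68.40) / 710.6 = 5519/710.6 = 7.766 mg/L; combined flow 710.6 ML/d.
Travel time t = 18.8·1000 / 0.51 = 36860 s = 10.24 h.
Half-life 75.5 h → k = ln 2 / 75.5 = 0.009181 h⁻¹ = 0.2203 d⁻¹.
Decay over the reach: 7.766·exp(−kt) = 7.766·0.9103 = 7.069 mg/L.
Second outfall: C = (710.6·7.069 + 31.00·342.0)/741.6 = 21.07 mg/L.

21.1 mg/L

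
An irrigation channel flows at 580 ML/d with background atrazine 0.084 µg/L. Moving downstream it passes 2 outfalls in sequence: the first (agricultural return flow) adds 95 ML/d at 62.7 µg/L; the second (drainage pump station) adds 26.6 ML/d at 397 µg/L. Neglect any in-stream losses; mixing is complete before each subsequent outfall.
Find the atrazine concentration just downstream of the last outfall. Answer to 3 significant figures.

Below outfall 1: Q → 675.0 ML/d, C = (580.0·0.08400 + 95.00·62.70)/675.0 = 8.897 µg/L.
Below outfall 2: Q → 701.6 ML/d, C = (675.0·8.897 + 26.60·397.0)/701.6 = 23.61 µg/L.

23.6 µg/L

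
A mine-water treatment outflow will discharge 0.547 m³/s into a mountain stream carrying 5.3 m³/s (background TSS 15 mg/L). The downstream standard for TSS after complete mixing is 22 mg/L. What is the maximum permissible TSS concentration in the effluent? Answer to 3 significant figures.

At the limit, (Qr·Cr + Qe·Cₑ)/(Qr + Qe) = 22:
Cₑ = (5.847·22 − 5.300·15.00) / 0.5470 = 89.82 mg/L.

89.8 mg/L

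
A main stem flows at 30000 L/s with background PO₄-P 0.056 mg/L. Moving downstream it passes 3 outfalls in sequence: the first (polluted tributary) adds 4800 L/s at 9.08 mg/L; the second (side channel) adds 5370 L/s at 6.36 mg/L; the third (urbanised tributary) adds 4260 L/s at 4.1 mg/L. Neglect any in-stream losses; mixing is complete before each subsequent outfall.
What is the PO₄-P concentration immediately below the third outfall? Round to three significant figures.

2.18 mg/L

After outfall 1: Q = 30000 + 4800 = 34800 L/s; C = (30000·0.05600 + 4800·9.080)/34800 = 1.301 mg/L.
After outfall 2: Q = 34800 + 5370 = 40170 L/s; C = (34800·1.301 + 5370·6.360)/40170 = 1.977 mg/L.
After outfall 3: Q = 40170 + 4260 = 44430 L/s; C = (40170·1.977 + 4260·4.100)/44430 = 2.181 mg/L.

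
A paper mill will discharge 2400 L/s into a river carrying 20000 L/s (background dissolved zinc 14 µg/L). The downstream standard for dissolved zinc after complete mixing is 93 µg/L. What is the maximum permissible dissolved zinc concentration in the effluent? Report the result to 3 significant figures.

751 µg/L

At the limit, (Qr·Cr + Qe·Cₑ)/(Qr + Qe) = 93:
Cₑ = (22400·93 − 20000·14.00) / 2400 = 751.3 µg/L.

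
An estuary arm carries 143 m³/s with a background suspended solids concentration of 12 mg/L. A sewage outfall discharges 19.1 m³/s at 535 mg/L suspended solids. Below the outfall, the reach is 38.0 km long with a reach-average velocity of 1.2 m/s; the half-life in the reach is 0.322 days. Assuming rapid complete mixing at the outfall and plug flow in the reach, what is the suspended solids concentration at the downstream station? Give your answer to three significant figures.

33.4 mg/L

Conservation of mass: C = (143.0·12.00 + 19.10·535.0) / 162.1 = 11930/162.1 = 73.62 mg/L.
Travel time t = 38.0·1000 / 1.2 = 31670 s = 8.796 h.
Half-life 0.322 d → k = ln 2 / 0.322 = 2.153 d⁻¹.
First-order decay: C = 73.62·exp(−k·t) = 73.62·0.4543 = 33.45 mg/L.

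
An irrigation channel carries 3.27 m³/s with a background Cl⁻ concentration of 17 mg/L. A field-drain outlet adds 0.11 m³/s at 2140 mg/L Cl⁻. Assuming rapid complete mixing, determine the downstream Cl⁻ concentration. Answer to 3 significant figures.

86.1 mg/L

After mixing, C = (3.270·17.00 + 0.1100·2140) / 3.380 = 291.0/3.380 = 86.09 mg/L.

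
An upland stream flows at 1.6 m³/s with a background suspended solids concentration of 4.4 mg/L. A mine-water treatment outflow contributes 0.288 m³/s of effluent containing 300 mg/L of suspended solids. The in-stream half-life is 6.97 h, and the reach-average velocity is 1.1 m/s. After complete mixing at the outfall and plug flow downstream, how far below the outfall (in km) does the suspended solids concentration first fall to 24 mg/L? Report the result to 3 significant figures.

Flow-weighted average: C = (1.600·4.400 + 0.2880·300.0) / 1.888 = 93.44/1.888 = 49.49 mg/L.
Half-life 6.97 h → k = ln 2 / 6.97 = 0.09945 h⁻¹ = 2.387 d⁻¹.
Set 49.49·exp(−k·t) = 24 → t = ln(49.49/24)/k = 26200 s = 7.278 h.
Distance = v·t = 1.1·26200 = 28820 m = 28.82 km.

28.8 km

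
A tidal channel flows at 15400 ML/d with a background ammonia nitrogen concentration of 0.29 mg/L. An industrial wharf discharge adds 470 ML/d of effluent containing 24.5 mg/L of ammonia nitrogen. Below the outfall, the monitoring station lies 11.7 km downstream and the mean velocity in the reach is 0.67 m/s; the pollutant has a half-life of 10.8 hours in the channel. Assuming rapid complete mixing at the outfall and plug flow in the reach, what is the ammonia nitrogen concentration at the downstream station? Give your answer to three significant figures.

0.738 mg/L

Mass balance: C = (15400·0.2900 + 470.0·24.50) / 15870 = 15980/15870 = 1.007 mg/L.
Travel time t = 11.7·1000 / 0.67 = 17460 s = 4.851 h.
Half-life 10.8 h → k = ln 2 / 10.8 = 0.06418 h⁻¹ = 1.540 d⁻¹.
First-order decay: C = 1.007·exp(−k·t) = 1.007·0.7325 = 0.7376 mg/L.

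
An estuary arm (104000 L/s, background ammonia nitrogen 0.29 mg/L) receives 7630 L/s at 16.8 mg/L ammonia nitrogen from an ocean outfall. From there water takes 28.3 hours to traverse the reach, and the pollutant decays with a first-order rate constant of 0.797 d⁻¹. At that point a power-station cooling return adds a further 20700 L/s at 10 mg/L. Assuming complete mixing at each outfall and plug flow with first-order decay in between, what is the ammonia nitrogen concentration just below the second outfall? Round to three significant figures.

2.03 mg/L

Mixed concentration C = ΣQC/ΣQ = (104000·0.2900 + 7630·16.80) / 111600 = 158300/111600 = 1.418 mg/L; combined flow 111600 L/s.
First-order decay: C = 1.418·exp(−k·t) = 1.418·0.3907 = 0.5542 mg/L.
Second outfall: C = (111600·0.5542 + 20700·10.00)/132300 = 2.032 mg/L.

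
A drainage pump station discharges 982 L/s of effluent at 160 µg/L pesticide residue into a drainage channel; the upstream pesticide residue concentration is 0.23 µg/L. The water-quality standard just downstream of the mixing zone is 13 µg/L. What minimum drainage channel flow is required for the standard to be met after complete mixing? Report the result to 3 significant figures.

Set C_mix = 13: (Q·0.2300 + 982.0·160.0) / (Q + 982.0) = 13
→ Q = 982.0·(160.0 − 13)/(13 − 0.2300) = 11300 L/s.

11300 L/s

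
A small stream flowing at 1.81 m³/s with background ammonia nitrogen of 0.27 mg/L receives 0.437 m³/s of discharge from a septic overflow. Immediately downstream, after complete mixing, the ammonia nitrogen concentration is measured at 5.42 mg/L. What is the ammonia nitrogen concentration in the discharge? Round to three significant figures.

26.8 mg/L

Mass balance: 1.810·0.2700 + 0.4370·Cₑ = 2.247·5.420
→ Cₑ = (2.247·5.420 − 1.810·0.2700) / 0.4370 = 26.75 mg/L.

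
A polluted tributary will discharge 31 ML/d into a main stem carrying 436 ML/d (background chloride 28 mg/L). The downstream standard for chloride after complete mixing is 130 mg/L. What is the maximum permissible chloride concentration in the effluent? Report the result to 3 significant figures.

1560 mg/L

At the limit, (Qr·Cr + Qe·Cₑ)/(Qr + Qe) = 130:
Cₑ = (467.0·130 − 436.0·28.00) / 31.00 = 1565 mg/L.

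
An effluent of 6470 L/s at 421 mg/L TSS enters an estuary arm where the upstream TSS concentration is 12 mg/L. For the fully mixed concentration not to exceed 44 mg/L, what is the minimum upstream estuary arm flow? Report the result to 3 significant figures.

Set C_mix = 44: (Q·12.00 + 6470·421.0) / (Q + 6470) = 44
→ Q = 6470·(421.0 − 44)/(44 − 12.00) = 76220 L/s.

76200 L/s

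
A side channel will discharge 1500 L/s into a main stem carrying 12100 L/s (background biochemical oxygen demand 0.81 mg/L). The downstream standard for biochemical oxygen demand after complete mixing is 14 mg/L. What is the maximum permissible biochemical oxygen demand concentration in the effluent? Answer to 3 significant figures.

120 mg/L

At the limit, (Qr·Cr + Qe·Cₑ)/(Qr + Qe) = 14:
Cₑ = (13600·14 − 12100·0.8100) / 1500 = 120.4 mg/L.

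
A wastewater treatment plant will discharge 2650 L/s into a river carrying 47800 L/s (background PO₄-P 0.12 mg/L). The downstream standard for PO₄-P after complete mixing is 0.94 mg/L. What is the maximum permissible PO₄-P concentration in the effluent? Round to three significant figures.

15.7 mg/L

At the limit, (Qr·Cr + Qe·Cₑ)/(Qr + Qe) = 0.94:
Cₑ = (50450·0.94 − 47800·0.1200) / 2650 = 15.73 mg/L.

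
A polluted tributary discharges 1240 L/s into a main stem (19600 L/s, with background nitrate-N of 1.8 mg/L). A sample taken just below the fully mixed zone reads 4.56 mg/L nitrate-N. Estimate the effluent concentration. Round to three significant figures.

Mass balance: 19600·1.800 + 1240·Cₑ = 20840·4.560
→ Cₑ = (20840·4.560 − 19600·1.800) / 1240 = 48.19 mg/L.

48.2 mg/L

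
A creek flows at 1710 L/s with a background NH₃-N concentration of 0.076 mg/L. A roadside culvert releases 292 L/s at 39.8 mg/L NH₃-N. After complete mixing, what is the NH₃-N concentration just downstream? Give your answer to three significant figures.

Conservation of mass: C = (1710·0.07600 + 292.0·39.80) / 2002 = 11750/2002 = 5.870 mg/L.

5.87 mg/L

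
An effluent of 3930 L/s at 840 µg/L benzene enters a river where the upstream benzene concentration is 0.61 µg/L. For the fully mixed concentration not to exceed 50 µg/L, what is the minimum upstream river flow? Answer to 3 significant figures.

62900 L/s

Set C_mix = 50: (Q·0.6100 + 3930·840.0) / (Q + 3930) = 50
→ Q = 3930·(840.0 − 50)/(50 − 0.6100) = 62860 L/s.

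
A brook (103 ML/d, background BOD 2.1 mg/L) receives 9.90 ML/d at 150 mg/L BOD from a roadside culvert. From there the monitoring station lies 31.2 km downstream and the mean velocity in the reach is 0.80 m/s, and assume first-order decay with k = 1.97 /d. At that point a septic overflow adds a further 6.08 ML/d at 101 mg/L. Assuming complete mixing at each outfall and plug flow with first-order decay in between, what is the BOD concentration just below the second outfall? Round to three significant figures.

Mixed concentration C = ΣQC/ΣQ = (103.0·2.100 + 9.900·150.0) / 112.9 = 1701/112.9 = 15.07 mg/L; combined flow 112.9 ML/d.
Travel time t = 31.2·1000 / 0.80 = 39000 s = 10.83 h.
Applying C = C₀e^(−kt): 15.07 × 0.4110 = 6.193 mg/L.
At the second outfall, C = (112.9·6.193 + 6.080·101.0) / (112.9 + 6.080) = 11.04 mg/L.

11.0 mg/L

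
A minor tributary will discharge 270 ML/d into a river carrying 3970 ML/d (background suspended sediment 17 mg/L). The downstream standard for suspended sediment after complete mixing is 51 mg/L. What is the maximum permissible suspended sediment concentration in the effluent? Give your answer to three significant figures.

At the limit, (Qr·Cr + Qe·Cₑ)/(Qr + Qe) = 51:
Cₑ = (4240·51 − 3970·17.00) / 270.0 = 550.9 mg/L.

551 mg/L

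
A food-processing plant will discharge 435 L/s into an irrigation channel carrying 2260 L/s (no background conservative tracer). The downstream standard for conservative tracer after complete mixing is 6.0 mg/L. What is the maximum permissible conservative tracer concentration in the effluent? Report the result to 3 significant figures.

At the limit, (Qr·Cr + Qe·Cₑ)/(Qr + Qe) = 6.0:
Cₑ = (2695·6.0 − 2260·0) / 435.0 = 37.17 mg/L.

37.2 mg/L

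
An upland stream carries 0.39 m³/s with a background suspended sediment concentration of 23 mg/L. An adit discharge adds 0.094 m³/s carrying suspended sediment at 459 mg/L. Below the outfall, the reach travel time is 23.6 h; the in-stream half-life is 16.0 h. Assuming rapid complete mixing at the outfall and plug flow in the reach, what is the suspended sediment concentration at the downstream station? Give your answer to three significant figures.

Mass balance: C = (0.3900·23.00 + 0.09400·459.0) / 0.4840 = 52.12/0.4840 = 107.7 mg/L.
Half-life 16.0 h → k = ln 2 / 16.0 = 0.04332 h⁻¹ = 1.040 d⁻¹.
First-order decay: C = 107.7·exp(−k·t) = 107.7·0.3597 = 38.74 mg/L.

38.7 mg/L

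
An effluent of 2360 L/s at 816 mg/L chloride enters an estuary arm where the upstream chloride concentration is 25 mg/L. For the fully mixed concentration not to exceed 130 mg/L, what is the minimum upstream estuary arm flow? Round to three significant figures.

Set C_mix = 130: (Q·25.00 + 2360·816.0) / (Q + 2360) = 130
→ Q = 2360·(816.0 − 130)/(130 − 25.00) = 15420 L/s.

15400 L/s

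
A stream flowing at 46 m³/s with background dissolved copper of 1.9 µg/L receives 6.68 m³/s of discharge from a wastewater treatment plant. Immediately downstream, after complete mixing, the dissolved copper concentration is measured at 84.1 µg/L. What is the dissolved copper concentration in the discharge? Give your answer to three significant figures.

Mass balance: 46.00·1.900 + 6.680·Cₑ = 52.68·84.10
→ Cₑ = (52.68·84.10 − 46.00·1.900) / 6.680 = 650.1 µg/L.

650 µg/L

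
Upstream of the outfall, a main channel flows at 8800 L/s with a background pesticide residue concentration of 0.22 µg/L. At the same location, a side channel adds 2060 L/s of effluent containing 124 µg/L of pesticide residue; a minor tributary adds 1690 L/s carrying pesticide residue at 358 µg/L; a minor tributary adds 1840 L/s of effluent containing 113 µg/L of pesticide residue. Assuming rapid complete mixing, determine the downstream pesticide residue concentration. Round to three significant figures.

Mass balance: C = (8800·0.2200 + 2060·124.0 + 1690·358.0 + 1840·113.0) / 14390 = 1070000/14390 = 74.38 µg/L.

74.4 µg/L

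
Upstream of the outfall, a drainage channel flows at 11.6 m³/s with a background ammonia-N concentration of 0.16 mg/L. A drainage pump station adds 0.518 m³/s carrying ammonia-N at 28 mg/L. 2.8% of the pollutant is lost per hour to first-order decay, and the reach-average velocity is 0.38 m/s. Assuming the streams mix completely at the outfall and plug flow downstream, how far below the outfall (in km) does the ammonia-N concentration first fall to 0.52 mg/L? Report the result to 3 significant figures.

46.0 km

Mass balance: C = (11.60·0.1600 + 0.5180·28.00) / 12.12 = 16.36/12.12 = 1.350 mg/L.
2.8%/h lost → k = −ln(1 − 0.028) = 0.02840 h⁻¹.
Set 1.350·exp(−k·t) = 0.52 → t = ln(1.350/0.52)/k = 120900 s = 33.59 h.
Distance = v·t = 0.38·120900 = 45960 m = 45.96 km.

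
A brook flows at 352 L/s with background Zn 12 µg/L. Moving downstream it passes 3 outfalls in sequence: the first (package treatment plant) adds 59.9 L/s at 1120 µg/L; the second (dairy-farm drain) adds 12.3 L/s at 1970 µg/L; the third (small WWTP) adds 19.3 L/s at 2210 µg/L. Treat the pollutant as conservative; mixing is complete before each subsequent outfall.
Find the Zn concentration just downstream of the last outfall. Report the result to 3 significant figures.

Below outfall 1: Q → 411.9 L/s, C = (352.0·12.00 + 59.90·1120)/411.9 = 173.1 µg/L.
Below outfall 2: Q → 424.2 L/s, C = (411.9·173.1 + 12.30·1970)/424.2 = 225.2 µg/L.
Below outfall 3: Q → 443.5 L/s, C = (424.2·225.2 + 19.30·2210)/443.5 = 311.6 µg/L.

312 µg/L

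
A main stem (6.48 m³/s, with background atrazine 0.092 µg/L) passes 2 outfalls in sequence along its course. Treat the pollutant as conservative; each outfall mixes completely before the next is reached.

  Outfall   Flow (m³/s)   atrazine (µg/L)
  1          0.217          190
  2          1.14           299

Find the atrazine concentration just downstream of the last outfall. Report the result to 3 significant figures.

48.8 µg/L

Below outfall 1: Q → 6.697 m³/s, C = (6.480·0.09200 + 0.2170·190.0)/6.697 = 6.246 µg/L.
Below outfall 2: Q → 7.837 m³/s, C = (6.697·6.246 + 1.140·299.0)/7.837 = 48.83 µg/L.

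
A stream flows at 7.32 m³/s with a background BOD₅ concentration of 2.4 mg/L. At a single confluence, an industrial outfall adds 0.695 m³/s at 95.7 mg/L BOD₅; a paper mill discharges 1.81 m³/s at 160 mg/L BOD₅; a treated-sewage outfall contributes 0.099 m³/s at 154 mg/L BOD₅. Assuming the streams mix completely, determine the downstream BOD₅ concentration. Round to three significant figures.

Conservation of mass: C = (7.320·2.400 + 0.6950·95.70 + 1.810·160.0 + 0.09900·154.0) / 9.924 = 388.9/9.924 = 39.19 mg/L.

39.2 mg/L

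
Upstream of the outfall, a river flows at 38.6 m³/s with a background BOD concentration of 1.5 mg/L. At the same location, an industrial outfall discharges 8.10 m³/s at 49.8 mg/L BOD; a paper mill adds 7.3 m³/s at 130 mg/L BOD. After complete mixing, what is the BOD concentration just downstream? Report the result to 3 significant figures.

Flow-weighted average: C = (38.60·1.500 + 8.100·49.80 + 7.300·130.0) / 54.00 = 1410/54.00 = 26.12 mg/L.

26.1 mg/L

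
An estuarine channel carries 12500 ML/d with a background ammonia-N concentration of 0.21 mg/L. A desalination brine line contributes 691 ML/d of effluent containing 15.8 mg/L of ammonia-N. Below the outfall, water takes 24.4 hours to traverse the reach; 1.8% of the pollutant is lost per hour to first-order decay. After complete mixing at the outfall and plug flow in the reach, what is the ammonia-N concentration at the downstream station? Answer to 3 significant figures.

0.659 mg/L

Conservation of mass: C = (12500·0.2100 + 691.0·15.80) / 13190 = 13540/13190 = 1.027 mg/L.
1.8%/h lost → k = −ln(1 − 0.018) = 0.01816 h⁻¹.
First-order decay: C = 1.027·exp(−k·t) = 1.027·0.6420 = 0.6591 mg/L.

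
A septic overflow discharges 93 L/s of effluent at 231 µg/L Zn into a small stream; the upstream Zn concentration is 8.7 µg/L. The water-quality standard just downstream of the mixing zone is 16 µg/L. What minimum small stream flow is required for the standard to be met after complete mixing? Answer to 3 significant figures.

2740 L/s

Set C_mix = 16: (Q·8.700 + 93.00·231.0) / (Q + 93.00) = 16
→ Q = 93.00·(231.0 − 16)/(16 − 8.700) = 2739 L/s.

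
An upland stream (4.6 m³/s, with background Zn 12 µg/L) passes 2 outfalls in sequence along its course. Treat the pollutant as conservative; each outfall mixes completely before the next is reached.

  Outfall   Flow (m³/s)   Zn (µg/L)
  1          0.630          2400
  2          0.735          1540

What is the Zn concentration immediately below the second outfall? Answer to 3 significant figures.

452 µg/L

Below outfall 1: Q → 5.230 m³/s, C = (4.600·12.00 + 0.6300·2400)/5.230 = 299.7 µg/L.
Below outfall 2: Q → 5.965 m³/s, C = (5.230·299.7 + 0.7350·1540)/5.965 = 452.5 µg/L.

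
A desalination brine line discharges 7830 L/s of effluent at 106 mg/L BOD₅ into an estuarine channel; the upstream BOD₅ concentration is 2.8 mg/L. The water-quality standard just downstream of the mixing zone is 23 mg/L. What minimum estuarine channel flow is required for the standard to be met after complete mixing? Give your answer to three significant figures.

32200 L/s

Set C_mix = 23: (Q·2.800 + 7830·106.0) / (Q + 7830) = 23
→ Q = 7830·(106.0 − 23)/(23 − 2.800) = 32170 L/s.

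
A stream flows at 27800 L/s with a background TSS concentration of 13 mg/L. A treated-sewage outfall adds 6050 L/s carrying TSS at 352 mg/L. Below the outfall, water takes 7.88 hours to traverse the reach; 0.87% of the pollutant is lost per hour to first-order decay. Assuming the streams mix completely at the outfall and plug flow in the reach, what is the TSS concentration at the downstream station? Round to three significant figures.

Mass balance: C = (27800·13.00 + 6050·352.0) / 33850 = 2491000/33850 = 73.59 mg/L.
0.87%/h lost → k = −ln(1 − 0.0087) = 0.008738 h⁻¹.
After decay, C = 73.59 × e^(−kt) = 73.59 × 0.9335 = 68.69 mg/L.

68.7 mg/L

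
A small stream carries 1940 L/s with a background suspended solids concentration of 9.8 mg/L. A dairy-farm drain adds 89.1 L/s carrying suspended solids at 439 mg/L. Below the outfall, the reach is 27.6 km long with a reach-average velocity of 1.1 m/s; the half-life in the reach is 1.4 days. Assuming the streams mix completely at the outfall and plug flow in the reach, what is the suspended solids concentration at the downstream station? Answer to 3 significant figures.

24.8 mg/L

Conservation of mass: C = (1940·9.800 + 89.10·439.0) / 2029 = 58130/2029 = 28.65 mg/L.
Travel time t = 27.6·1000 / 1.1 = 25090 s = 6.970 h.
Half-life 1.4 d → k = ln 2 / 1.4 = 0.4951 d⁻¹.
After decay, C = 28.65 × e^(−kt) = 28.65 × 0.8661 = 24.81 mg/L.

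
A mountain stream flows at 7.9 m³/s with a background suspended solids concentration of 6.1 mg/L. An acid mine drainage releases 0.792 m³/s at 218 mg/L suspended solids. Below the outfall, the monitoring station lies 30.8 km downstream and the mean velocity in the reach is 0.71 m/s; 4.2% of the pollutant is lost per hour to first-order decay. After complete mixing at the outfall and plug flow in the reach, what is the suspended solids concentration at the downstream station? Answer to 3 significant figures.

15.2 mg/L

Flow-weighted average: C = (7.900·6.100 + 0.7920·218.0) / 8.692 = 220.8/8.692 = 25.41 mg/L.
Travel time t = 30.8·1000 / 0.71 = 43380 s = 12.05 h.
4.2%/h lost → k = −ln(1 − 0.042) = 0.04291 h⁻¹.
After decay, C = 25.41 × e^(−kt) = 25.41 × 0.5963 = 15.15 mg/L.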